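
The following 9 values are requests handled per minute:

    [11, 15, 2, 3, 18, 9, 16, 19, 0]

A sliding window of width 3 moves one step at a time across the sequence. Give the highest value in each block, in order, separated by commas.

15, 15, 18, 18, 18, 19, 19

Sliding a size-3 window across the 9 values:
(11, 15, 2) → max 15
(15, 2, 3) → max 15
(2, 3, 18) → max 18
(3, 18, 9) → max 18
(18, 9, 16) → max 18
(9, 16, 19) → max 19
(16, 19, 0) → max 19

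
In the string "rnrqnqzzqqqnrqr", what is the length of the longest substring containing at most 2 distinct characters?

6

add r: window [r] (1 distinct), len 1
add n: window [r, n] (2 distinct), len 2
add r: window [r, n, r] (2 distinct), len 3
add q: window [r, q] (2 distinct), len 2
add n: window [q, n] (2 distinct), len 2
add q: window [q, n, q] (2 distinct), len 3
add z: window [q, z] (2 distinct), len 2
add z: window [q, z, z] (2 distinct), len 3
add q: window [q, z, z, q] (2 distinct), len 4
add q: window [q, z, z, q, q] (2 distinct), len 5
add q: window [q, z, z, q, q, q] (2 distinct), len 6
add n: window [q, q, q, n] (2 distinct), len 4
add r: window [n, r] (2 distinct), len 2
add q: window [r, q] (2 distinct), len 2
add r: window [r, q, r] (2 distinct), len 3
Longest length with ≤2 distinct: 6.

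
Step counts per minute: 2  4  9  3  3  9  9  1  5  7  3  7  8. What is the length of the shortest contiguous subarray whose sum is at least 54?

Extend right; whenever the sum reaches 54, record the length and shrink from the left:
add 2: running sum 2 < 54
add 4: running sum 6 < 54
add 9: running sum 15 < 54
add 3: running sum 18 < 54
add 3: running sum 21 < 54
add 9: running sum 30 < 54
add 9: running sum 39 < 54
add 1: running sum 40 < 54
add 5: running sum 45 < 54
add 7: running sum 52 < 54
end 10: [2, 4, 9, 3, 3, 9, 9, 1, 5, 7, 3] sum 55, len 11
end 11: [9, 3, 3, 9, 9, 1, 5, 7, 3, 7] sum 56, len 10
end 12: [3, 3, 9, 9, 1, 5, 7, 3, 7, 8] sum 55, len 10
Shortest qualifying length: 10.

10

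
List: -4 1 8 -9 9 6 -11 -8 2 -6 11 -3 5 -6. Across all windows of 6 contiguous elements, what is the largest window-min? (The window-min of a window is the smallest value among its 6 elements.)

-6

Window mins for each of the 9 positions:
(-4, 1, 8, -9, 9, 6) → min -9
(1, 8, -9, 9, 6, -11) → min -11
(8, -9, 9, 6, -11, -8) → min -11
(-9, 9, 6, -11, -8, 2) → min -11
(9, 6, -11, -8, 2, -6) → min -11
(6, -11, -8, 2, -6, 11) → min -11
(-11, -8, 2, -6, 11, -3) → min -11
(-8, 2, -6, 11, -3, 5) → min -8
(2, -6, 11, -3, 5, -6) → min -6
Largest of these is -6.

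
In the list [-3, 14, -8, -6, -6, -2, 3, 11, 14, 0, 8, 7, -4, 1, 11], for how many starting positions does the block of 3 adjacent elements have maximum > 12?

5

-3 14 -8 → max 14  > 12 ✓
14 -8 -6 → max 14  > 12 ✓
-8 -6 -6 → max -6
-6 -6 -2 → max -2
-6 -2 3 → max 3
-2 3 11 → max 11
3 11 14 → max 14  > 12 ✓
11 14 0 → max 14  > 12 ✓
14 0 8 → max 14  > 12 ✓
0 8 7 → max 8
8 7 -4 → max 8
7 -4 1 → max 7
-4 1 11 → max 11
5 windows satisfy the condition.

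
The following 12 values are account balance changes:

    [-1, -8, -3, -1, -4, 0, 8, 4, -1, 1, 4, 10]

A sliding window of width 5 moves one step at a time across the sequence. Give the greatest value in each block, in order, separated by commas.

-1, 0, 8, 8, 8, 8, 8, 10

Sliding a size-5 window across the 12 values:
(-1, -8, -3, -1, -4) → max -1
(-8, -3, -1, -4, 0) → max 0
(-3, -1, -4, 0, 8) → max 8
(-1, -4, 0, 8, 4) → max 8
(-4, 0, 8, 4, -1) → max 8
(0, 8, 4, -1, 1) → max 8
(8, 4, -1, 1, 4) → max 8
(4, -1, 1, 4, 10) → max 10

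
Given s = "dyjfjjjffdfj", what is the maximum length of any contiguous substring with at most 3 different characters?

10

Extend right; when distinct count exceeds 3, shrink from the left:
add d: window [d] (1 distinct), len 1
add y: window [d, y] (2 distinct), len 2
add j: window [d, y, j] (3 distinct), len 3
add f: window [y, j, f] (3 distinct), len 3
add j: window [y, j, f, j] (3 distinct), len 4
add j: window [y, j, f, j, j] (3 distinct), len 5
add j: window [y, j, f, j, j, j] (3 distinct), len 6
add f: window [y, j, f, j, j, j, f] (3 distinct), len 7
add f: window [y, j, f, j, j, j, f, f] (3 distinct), len 8
add d: window [j, f, j, j, j, f, f, d] (3 distinct), len 8
add f: window [j, f, j, j, j, f, f, d, f] (3 distinct), len 9
add j: window [j, f, j, j, j, f, f, d, f, j] (3 distinct), len 10
Longest length with ≤3 distinct: 10.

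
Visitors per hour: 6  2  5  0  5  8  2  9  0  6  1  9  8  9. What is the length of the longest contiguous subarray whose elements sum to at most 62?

13

→ 6: sum 6, len 1
→ 2: sum 8, len 2
→ 5: sum 13, len 3
→ 0: sum 13, len 4
→ 5: sum 18, len 5
→ 8: sum 26, len 6
→ 2: sum 28, len 7
→ 9: sum 37, len 8
→ 0: sum 37, len 9
→ 6: sum 43, len 10
→ 1: sum 44, len 11
→ 9: sum 53, len 12
→ 8: sum 61, len 13
→ 9 (dropped 6, 2): sum 62, len 12
Longest length seen: 13.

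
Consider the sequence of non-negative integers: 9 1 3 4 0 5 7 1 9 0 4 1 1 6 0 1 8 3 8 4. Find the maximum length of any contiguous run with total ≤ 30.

10

[9] sum 9 len 1
[9, 1] sum 10 len 2
[9, 1, 3] sum 13 len 3
[9, 1, 3, 4] sum 17 len 4
[9, 1, 3, 4, 0] sum 17 len 5
[9, 1, 3, 4, 0, 5] sum 22 len 6
[9, 1, 3, 4, 0, 5, 7] sum 29 len 7
[9, 1, 3, 4, 0, 5, 7, 1] sum 30 len 8
[1, 3, 4, 0, 5, 7, 1, 9] sum 30 len 8
[1, 3, 4, 0, 5, 7, 1, 9, 0] sum 30 len 9
[4, 0, 5, 7, 1, 9, 0, 4] sum 30 len 8
[0, 5, 7, 1, 9, 0, 4, 1] sum 27 len 8
[0, 5, 7, 1, 9, 0, 4, 1, 1] sum 28 len 9
[7, 1, 9, 0, 4, 1, 1, 6] sum 29 len 8
[7, 1, 9, 0, 4, 1, 1, 6, 0] sum 29 len 9
[7, 1, 9, 0, 4, 1, 1, 6, 0, 1] sum 30 len 10
[9, 0, 4, 1, 1, 6, 0, 1, 8] sum 30 len 9
[0, 4, 1, 1, 6, 0, 1, 8, 3] sum 24 len 9
[1, 1, 6, 0, 1, 8, 3, 8] sum 28 len 8
[6, 0, 1, 8, 3, 8, 4] sum 30 len 7
Longest length seen: 10.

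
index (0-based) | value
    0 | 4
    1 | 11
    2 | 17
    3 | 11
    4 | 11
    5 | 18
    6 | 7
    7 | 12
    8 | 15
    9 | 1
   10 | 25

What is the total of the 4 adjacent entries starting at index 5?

52

Elements at indices 5..8: 18, 7, 12, 15
sum(18, 7, 12, 15) = 52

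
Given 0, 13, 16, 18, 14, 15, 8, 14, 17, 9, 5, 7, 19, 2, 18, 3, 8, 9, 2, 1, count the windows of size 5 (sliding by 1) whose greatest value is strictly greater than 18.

5

0 13 16 18 14 → max 18
13 16 18 14 15 → max 18
16 18 14 15 8 → max 18
18 14 15 8 14 → max 18
14 15 8 14 17 → max 17
15 8 14 17 9 → max 17
8 14 17 9 5 → max 17
14 17 9 5 7 → max 17
17 9 5 7 19 → max 19  > 18 ✓
9 5 7 19 2 → max 19  > 18 ✓
5 7 19 2 18 → max 19  > 18 ✓
7 19 2 18 3 → max 19  > 18 ✓
19 2 18 3 8 → max 19  > 18 ✓
2 18 3 8 9 → max 18
18 3 8 9 2 → max 18
3 8 9 2 1 → max 9
5 windows satisfy the condition.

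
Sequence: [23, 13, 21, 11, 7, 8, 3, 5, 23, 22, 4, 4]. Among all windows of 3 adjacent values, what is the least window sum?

16

23 13 21 → sum 57
13 21 11 → sum 45
21 11 7 → sum 39
11 7 8 → sum 26
7 8 3 → sum 18
8 3 5 → sum 16
3 5 23 → sum 31
5 23 22 → sum 50
23 22 4 → sum 49
22 4 4 → sum 30
Least of these is 16.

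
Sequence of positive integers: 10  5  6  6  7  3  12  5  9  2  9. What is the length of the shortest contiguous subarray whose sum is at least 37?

Extend right; whenever the sum reaches 37, record the length and shrink from the left:
add 10: running sum 10 < 37
add 5: running sum 15 < 37
add 6: running sum 21 < 37
add 6: running sum 27 < 37
add 7: running sum 34 < 37
add 3: shortest ending here [10, 5, 6, 6, 7, 3] sum 37, len 6
add 12: shortest ending here [5, 6, 6, 7, 3, 12] sum 39, len 6
add 5: shortest ending here [6, 6, 7, 3, 12, 5] sum 39, len 6
add 9: shortest ending here [6, 7, 3, 12, 5, 9] sum 42, len 6
add 2: shortest ending here [7, 3, 12, 5, 9, 2] sum 38, len 6
add 9: shortest ending here [12, 5, 9, 2, 9] sum 37, len 5
Shortest qualifying length: 5.

5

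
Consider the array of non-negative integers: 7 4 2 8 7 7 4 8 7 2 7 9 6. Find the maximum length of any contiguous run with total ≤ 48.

Extend to the right; shrink from the left whenever the sum exceeds 48:
[7] sum 7 len 1
[7, 4] sum 11 len 2
[7, 4, 2] sum 13 len 3
[7, 4, 2, 8] sum 21 len 4
[7, 4, 2, 8, 7] sum 28 len 5
[7, 4, 2, 8, 7, 7] sum 35 len 6
[7, 4, 2, 8, 7, 7, 4] sum 39 len 7
[7, 4, 2, 8, 7, 7, 4, 8] sum 47 len 8
[4, 2, 8, 7, 7, 4, 8, 7] sum 47 len 8
[2, 8, 7, 7, 4, 8, 7, 2] sum 45 len 8
[7, 7, 4, 8, 7, 2, 7] sum 42 len 7
[7, 4, 8, 7, 2, 7, 9] sum 44 len 7
[4, 8, 7, 2, 7, 9, 6] sum 43 len 7
Longest length seen: 8.

8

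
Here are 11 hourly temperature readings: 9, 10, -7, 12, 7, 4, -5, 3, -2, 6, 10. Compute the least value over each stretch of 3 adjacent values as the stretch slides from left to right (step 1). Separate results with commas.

-7, -7, -7, 4, -5, -5, -5, -2, -2

9 10 -7 → min -7
10 -7 12 → min -7
-7 12 7 → min -7
12 7 4 → min 4
7 4 -5 → min -5
4 -5 3 → min -5
-5 3 -2 → min -5
3 -2 6 → min -2
-2 6 10 → min -2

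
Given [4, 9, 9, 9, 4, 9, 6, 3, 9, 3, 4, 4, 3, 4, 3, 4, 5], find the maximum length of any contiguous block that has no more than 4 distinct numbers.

16

[4] 1 distinct, len 1
[4, 9] 2 distinct, len 2
[4, 9, 9] 2 distinct, len 3
[4, 9, 9, 9] 2 distinct, len 4
[4, 9, 9, 9, 4] 2 distinct, len 5
[4, 9, 9, 9, 4, 9] 2 distinct, len 6
[4, 9, 9, 9, 4, 9, 6] 3 distinct, len 7
[4, 9, 9, 9, 4, 9, 6, 3] 4 distinct, len 8
[4, 9, 9, 9, 4, 9, 6, 3, 9] 4 distinct, len 9
[4, 9, 9, 9, 4, 9, 6, 3, 9, 3] 4 distinct, len 10
[4, 9, 9, 9, 4, 9, 6, 3, 9, 3, 4] 4 distinct, len 11
[4, 9, 9, 9, 4, 9, 6, 3, 9, 3, 4, 4] 4 distinct, len 12
[4, 9, 9, 9, 4, 9, 6, 3, 9, 3, 4, 4, 3] 4 distinct, len 13
[4, 9, 9, 9, 4, 9, 6, 3, 9, 3, 4, 4, 3, 4] 4 distinct, len 14
[4, 9, 9, 9, 4, 9, 6, 3, 9, 3, 4, 4, 3, 4, 3] 4 distinct, len 15
[4, 9, 9, 9, 4, 9, 6, 3, 9, 3, 4, 4, 3, 4, 3, 4] 4 distinct, len 16
[3, 9, 3, 4, 4, 3, 4, 3, 4, 5] 4 distinct, len 10
Longest length with ≤4 distinct: 16.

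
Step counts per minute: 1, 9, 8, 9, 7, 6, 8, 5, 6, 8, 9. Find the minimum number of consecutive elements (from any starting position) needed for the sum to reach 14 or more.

add 1: running sum 1 < 14
add 9: running sum 10 < 14
add 8: shortest ending here [9, 8] sum 17, len 2
add 9: shortest ending here [8, 9] sum 17, len 2
add 7: shortest ending here [9, 7] sum 16, len 2
add 6: shortest ending here [9, 7, 6] sum 22, len 3
add 8: shortest ending here [6, 8] sum 14, len 2
add 5: shortest ending here [6, 8, 5] sum 19, len 3
add 6: shortest ending here [8, 5, 6] sum 19, len 3
add 8: shortest ending here [6, 8] sum 14, len 2
add 9: shortest ending here [8, 9] sum 17, len 2
Shortest qualifying length: 2.

2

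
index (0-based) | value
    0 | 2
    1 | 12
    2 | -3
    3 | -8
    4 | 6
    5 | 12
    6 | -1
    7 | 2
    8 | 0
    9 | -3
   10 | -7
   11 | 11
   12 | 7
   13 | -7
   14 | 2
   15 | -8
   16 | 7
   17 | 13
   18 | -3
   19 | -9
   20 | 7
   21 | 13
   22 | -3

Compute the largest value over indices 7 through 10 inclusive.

2

Elements at indices 7..10: 2, 0, -3, -7
max(2, 0, -3, -7) = 2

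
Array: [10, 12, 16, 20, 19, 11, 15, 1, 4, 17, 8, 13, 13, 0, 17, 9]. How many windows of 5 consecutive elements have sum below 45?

(10, 12, 16, 20, 19) → sum 77
(12, 16, 20, 19, 11) → sum 78
(16, 20, 19, 11, 15) → sum 81
(20, 19, 11, 15, 1) → sum 66
(19, 11, 15, 1, 4) → sum 50
(11, 15, 1, 4, 17) → sum 48
(15, 1, 4, 17, 8) → sum 45
(1, 4, 17, 8, 13) → sum 43  < 45 ✓
(4, 17, 8, 13, 13) → sum 55
(17, 8, 13, 13, 0) → sum 51
(8, 13, 13, 0, 17) → sum 51
(13, 13, 0, 17, 9) → sum 52
1 window satisfy the condition.

1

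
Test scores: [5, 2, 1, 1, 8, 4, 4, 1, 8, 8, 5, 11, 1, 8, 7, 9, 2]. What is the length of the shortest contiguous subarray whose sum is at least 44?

add 5: running sum 5 < 44
add 2: running sum 7 < 44
add 1: running sum 8 < 44
add 1: running sum 9 < 44
add 8: running sum 17 < 44
add 4: running sum 21 < 44
add 4: running sum 25 < 44
add 1: running sum 26 < 44
add 8: running sum 34 < 44
add 8: running sum 42 < 44
end 10: [5, 2, 1, 1, 8, 4, 4, 1, 8, 8, 5] sum 47, len 11
end 11: [8, 4, 4, 1, 8, 8, 5, 11] sum 49, len 8
end 12: [8, 4, 4, 1, 8, 8, 5, 11, 1] sum 50, len 9
end 13: [4, 1, 8, 8, 5, 11, 1, 8] sum 46, len 8
end 14: [8, 8, 5, 11, 1, 8, 7] sum 48, len 7
end 15: [8, 5, 11, 1, 8, 7, 9] sum 49, len 7
end 16: [8, 5, 11, 1, 8, 7, 9, 2] sum 51, len 8
Shortest qualifying length: 7.

7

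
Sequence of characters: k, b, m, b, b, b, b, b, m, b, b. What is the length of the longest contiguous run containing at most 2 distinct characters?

10

[k] 1 distinct, len 1
[k, b] 2 distinct, len 2
[b, m] 2 distinct, len 2
[b, m, b] 2 distinct, len 3
[b, m, b, b] 2 distinct, len 4
[b, m, b, b, b] 2 distinct, len 5
[b, m, b, b, b, b] 2 distinct, len 6
[b, m, b, b, b, b, b] 2 distinct, len 7
[b, m, b, b, b, b, b, m] 2 distinct, len 8
[b, m, b, b, b, b, b, m, b] 2 distinct, len 9
[b, m, b, b, b, b, b, m, b, b] 2 distinct, len 10
Longest length with ≤2 distinct: 10.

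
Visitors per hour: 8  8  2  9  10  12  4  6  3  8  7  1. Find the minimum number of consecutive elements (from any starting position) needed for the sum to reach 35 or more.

4

add 8: running sum 8 < 35
add 8: running sum 16 < 35
add 2: running sum 18 < 35
add 9: running sum 27 < 35
add 10: shortest ending here [8, 8, 2, 9, 10] sum 37, len 5
add 12: shortest ending here [8, 2, 9, 10, 12] sum 41, len 5
add 4: shortest ending here [9, 10, 12, 4] sum 35, len 4
add 6: shortest ending here [9, 10, 12, 4, 6] sum 41, len 5
add 3: shortest ending here [10, 12, 4, 6, 3] sum 35, len 5
add 8: shortest ending here [10, 12, 4, 6, 3, 8] sum 43, len 6
add 7: shortest ending here [12, 4, 6, 3, 8, 7] sum 40, len 6
add 1: shortest ending here [12, 4, 6, 3, 8, 7, 1] sum 41, len 7
Shortest qualifying length: 4.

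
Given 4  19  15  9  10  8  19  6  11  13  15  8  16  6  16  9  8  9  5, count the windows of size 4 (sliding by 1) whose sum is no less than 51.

4 19 15 9 → sum 47
19 15 9 10 → sum 53  ≥ 51 ✓
15 9 10 8 → sum 42
9 10 8 19 → sum 46
10 8 19 6 → sum 43
8 19 6 11 → sum 44
19 6 11 13 → sum 49
6 11 13 15 → sum 45
11 13 15 8 → sum 47
13 15 8 16 → sum 52  ≥ 51 ✓
15 8 16 6 → sum 45
8 16 6 16 → sum 46
16 6 16 9 → sum 47
6 16 9 8 → sum 39
16 9 8 9 → sum 42
9 8 9 5 → sum 31
2 windows satisfy the condition.

2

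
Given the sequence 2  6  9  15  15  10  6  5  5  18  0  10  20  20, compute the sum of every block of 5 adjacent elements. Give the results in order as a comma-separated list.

47, 55, 55, 51, 41, 44, 34, 38, 53, 68

2 6 9 15 15 → sum 47
6 9 15 15 10 → sum 55
9 15 15 10 6 → sum 55
15 15 10 6 5 → sum 51
15 10 6 5 5 → sum 41
10 6 5 5 18 → sum 44
6 5 5 18 0 → sum 34
5 5 18 0 10 → sum 38
5 18 0 10 20 → sum 53
18 0 10 20 20 → sum 68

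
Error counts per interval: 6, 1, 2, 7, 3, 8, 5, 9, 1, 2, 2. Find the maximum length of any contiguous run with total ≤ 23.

→ 6: sum 6, len 1
→ 1: sum 7, len 2
→ 2: sum 9, len 3
→ 7: sum 16, len 4
→ 3: sum 19, len 5
→ 8 (dropped 6): sum 21, len 5
→ 5 (dropped 1, 2): sum 23, len 4
→ 9 (dropped 7, 3): sum 22, len 3
→ 1: sum 23, len 4
→ 2 (dropped 8): sum 17, len 4
→ 2: sum 19, len 5
Longest length seen: 5.

5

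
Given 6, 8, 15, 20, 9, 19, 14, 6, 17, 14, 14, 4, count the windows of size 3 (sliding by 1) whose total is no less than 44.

[6, 8, 15] → sum 29
[8, 15, 20] → sum 43
[15, 20, 9] → sum 44  ≥ 44 ✓
[20, 9, 19] → sum 48  ≥ 44 ✓
[9, 19, 14] → sum 42
[19, 14, 6] → sum 39
[14, 6, 17] → sum 37
[6, 17, 14] → sum 37
[17, 14, 14] → sum 45  ≥ 44 ✓
[14, 14, 4] → sum 32
3 windows satisfy the condition.

3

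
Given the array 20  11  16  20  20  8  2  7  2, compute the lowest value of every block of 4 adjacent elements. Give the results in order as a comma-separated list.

[20, 11, 16, 20] → min 11
[11, 16, 20, 20] → min 11
[16, 20, 20, 8] → min 8
[20, 20, 8, 2] → min 2
[20, 8, 2, 7] → min 2
[8, 2, 7, 2] → min 2

11, 11, 8, 2, 2, 2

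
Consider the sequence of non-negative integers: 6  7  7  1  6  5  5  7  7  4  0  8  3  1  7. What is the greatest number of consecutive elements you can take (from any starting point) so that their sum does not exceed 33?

7

[6] sum 6 len 1
[6, 7] sum 13 len 2
[6, 7, 7] sum 20 len 3
[6, 7, 7, 1] sum 21 len 4
[6, 7, 7, 1, 6] sum 27 len 5
[6, 7, 7, 1, 6, 5] sum 32 len 6
[7, 7, 1, 6, 5, 5] sum 31 len 6
[7, 1, 6, 5, 5, 7] sum 31 len 6
[1, 6, 5, 5, 7, 7] sum 31 len 6
[5, 5, 7, 7, 4] sum 28 len 5
[5, 5, 7, 7, 4, 0] sum 28 len 6
[5, 7, 7, 4, 0, 8] sum 31 len 6
[7, 7, 4, 0, 8, 3] sum 29 len 6
[7, 7, 4, 0, 8, 3, 1] sum 30 len 7
[7, 4, 0, 8, 3, 1, 7] sum 30 len 7
Longest length seen: 7.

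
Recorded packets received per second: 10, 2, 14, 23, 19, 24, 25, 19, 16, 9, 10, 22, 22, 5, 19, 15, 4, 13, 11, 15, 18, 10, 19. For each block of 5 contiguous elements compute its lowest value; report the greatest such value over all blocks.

19

(10, 2, 14, 23, 19) → min 2
(2, 14, 23, 19, 24) → min 2
(14, 23, 19, 24, 25) → min 14
(23, 19, 24, 25, 19) → min 19
(19, 24, 25, 19, 16) → min 16
(24, 25, 19, 16, 9) → min 9
(25, 19, 16, 9, 10) → min 9
(19, 16, 9, 10, 22) → min 9
(16, 9, 10, 22, 22) → min 9
(9, 10, 22, 22, 5) → min 5
(10, 22, 22, 5, 19) → min 5
(22, 22, 5, 19, 15) → min 5
(22, 5, 19, 15, 4) → min 4
(5, 19, 15, 4, 13) → min 4
(19, 15, 4, 13, 11) → min 4
(15, 4, 13, 11, 15) → min 4
(4, 13, 11, 15, 18) → min 4
(13, 11, 15, 18, 10) → min 10
(11, 15, 18, 10, 19) → min 10
Greatest of these is 19.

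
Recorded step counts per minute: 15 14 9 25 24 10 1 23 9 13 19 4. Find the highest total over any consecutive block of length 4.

72

15 14 9 25 → sum 63
14 9 25 24 → sum 72
9 25 24 10 → sum 68
25 24 10 1 → sum 60
24 10 1 23 → sum 58
10 1 23 9 → sum 43
1 23 9 13 → sum 46
23 9 13 19 → sum 64
9 13 19 4 → sum 45
Highest of these is 72.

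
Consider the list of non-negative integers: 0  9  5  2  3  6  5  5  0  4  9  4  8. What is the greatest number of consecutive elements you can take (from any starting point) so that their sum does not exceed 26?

Extend to the right; shrink from the left whenever the sum exceeds 26:
→ 0: sum 0, len 1
→ 9: sum 9, len 2
→ 5: sum 14, len 3
→ 2: sum 16, len 4
→ 3: sum 19, len 5
→ 6: sum 25, len 6
→ 5 (dropped 0, 9): sum 21, len 5
→ 5: sum 26, len 6
→ 0: sum 26, len 7
→ 4 (dropped 5): sum 25, len 7
→ 9 (dropped 2, 3, 6): sum 23, len 5
→ 4 (dropped 5): sum 22, len 5
→ 8 (dropped 5): sum 25, len 5
Longest length seen: 7.

7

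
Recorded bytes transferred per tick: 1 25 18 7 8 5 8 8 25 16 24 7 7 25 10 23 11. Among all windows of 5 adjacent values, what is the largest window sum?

(1, 25, 18, 7, 8) → sum 59
(25, 18, 7, 8, 5) → sum 63
(18, 7, 8, 5, 8) → sum 46
(7, 8, 5, 8, 8) → sum 36
(8, 5, 8, 8, 25) → sum 54
(5, 8, 8, 25, 16) → sum 62
(8, 8, 25, 16, 24) → sum 81
(8, 25, 16, 24, 7) → sum 80
(25, 16, 24, 7, 7) → sum 79
(16, 24, 7, 7, 25) → sum 79
(24, 7, 7, 25, 10) → sum 73
(7, 7, 25, 10, 23) → sum 72
(7, 25, 10, 23, 11) → sum 76
Largest of these is 81.

81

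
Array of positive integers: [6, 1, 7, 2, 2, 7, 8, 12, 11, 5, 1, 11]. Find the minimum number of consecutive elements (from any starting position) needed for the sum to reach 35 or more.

add 6: running sum 6 < 35
add 1: running sum 7 < 35
add 7: running sum 14 < 35
add 2: running sum 16 < 35
add 2: running sum 18 < 35
add 7: running sum 25 < 35
add 8: running sum 33 < 35
add 12: shortest ending here [7, 2, 2, 7, 8, 12] sum 38, len 6
add 11: shortest ending here [7, 8, 12, 11] sum 38, len 4
add 5: shortest ending here [8, 12, 11, 5] sum 36, len 4
add 1: shortest ending here [8, 12, 11, 5, 1] sum 37, len 5
add 11: shortest ending here [12, 11, 5, 1, 11] sum 40, len 5
Shortest qualifying length: 4.

4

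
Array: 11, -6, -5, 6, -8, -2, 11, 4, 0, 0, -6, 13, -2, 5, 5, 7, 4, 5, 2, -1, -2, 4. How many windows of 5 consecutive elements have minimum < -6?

5

(11, -6, -5, 6, -8) → min -8  < -6 ✓
(-6, -5, 6, -8, -2) → min -8  < -6 ✓
(-5, 6, -8, -2, 11) → min -8  < -6 ✓
(6, -8, -2, 11, 4) → min -8  < -6 ✓
(-8, -2, 11, 4, 0) → min -8  < -6 ✓
(-2, 11, 4, 0, 0) → min -2
(11, 4, 0, 0, -6) → min -6
(4, 0, 0, -6, 13) → min -6
(0, 0, -6, 13, -2) → min -6
(0, -6, 13, -2, 5) → min -6
(-6, 13, -2, 5, 5) → min -6
(13, -2, 5, 5, 7) → min -2
(-2, 5, 5, 7, 4) → min -2
(5, 5, 7, 4, 5) → min 4
(5, 7, 4, 5, 2) → min 2
(7, 4, 5, 2, -1) → min -1
(4, 5, 2, -1, -2) → min -2
(5, 2, -1, -2, 4) → min -2
5 windows satisfy the condition.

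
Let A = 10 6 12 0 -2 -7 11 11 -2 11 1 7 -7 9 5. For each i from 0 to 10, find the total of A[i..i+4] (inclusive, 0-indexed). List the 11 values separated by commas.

26, 9, 14, 13, 11, 24, 32, 28, 10, 21, 15

[10, 6, 12, 0, -2] → sum 26
[6, 12, 0, -2, -7] → sum 9
[12, 0, -2, -7, 11] → sum 14
[0, -2, -7, 11, 11] → sum 13
[-2, -7, 11, 11, -2] → sum 11
[-7, 11, 11, -2, 11] → sum 24
[11, 11, -2, 11, 1] → sum 32
[11, -2, 11, 1, 7] → sum 28
[-2, 11, 1, 7, -7] → sum 10
[11, 1, 7, -7, 9] → sum 21
[1, 7, -7, 9, 5] → sum 15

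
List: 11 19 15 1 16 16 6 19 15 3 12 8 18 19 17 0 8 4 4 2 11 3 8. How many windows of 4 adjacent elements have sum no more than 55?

11 19 15 1 → sum 46  ≤ 55 ✓
19 15 1 16 → sum 51  ≤ 55 ✓
15 1 16 16 → sum 48  ≤ 55 ✓
1 16 16 6 → sum 39  ≤ 55 ✓
16 16 6 19 → sum 57
16 6 19 15 → sum 56
6 19 15 3 → sum 43  ≤ 55 ✓
19 15 3 12 → sum 49  ≤ 55 ✓
15 3 12 8 → sum 38  ≤ 55 ✓
3 12 8 18 → sum 41  ≤ 55 ✓
12 8 18 19 → sum 57
8 18 19 17 → sum 62
18 19 17 0 → sum 54  ≤ 55 ✓
19 17 0 8 → sum 44  ≤ 55 ✓
17 0 8 4 → sum 29  ≤ 55 ✓
0 8 4 4 → sum 16  ≤ 55 ✓
8 4 4 2 → sum 18  ≤ 55 ✓
4 4 2 11 → sum 21  ≤ 55 ✓
4 2 11 3 → sum 20  ≤ 55 ✓
2 11 3 8 → sum 24  ≤ 55 ✓
16 windows satisfy the condition.

16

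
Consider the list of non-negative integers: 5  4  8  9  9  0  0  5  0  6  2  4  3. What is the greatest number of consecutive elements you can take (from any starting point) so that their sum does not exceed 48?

11

Extend to the right; shrink from the left whenever the sum exceeds 48:
add 5: [5] sum 5, len 1
add 4: [5, 4] sum 9, len 2
add 8: [5, 4, 8] sum 17, len 3
add 9: [5, 4, 8, 9] sum 26, len 4
add 9: [5, 4, 8, 9, 9] sum 35, len 5
add 0: [5, 4, 8, 9, 9, 0] sum 35, len 6
add 0: [5, 4, 8, 9, 9, 0, 0] sum 35, len 7
add 5: [5, 4, 8, 9, 9, 0, 0, 5] sum 40, len 8
add 0: [5, 4, 8, 9, 9, 0, 0, 5, 0] sum 40, len 9
add 6: [5, 4, 8, 9, 9, 0, 0, 5, 0, 6] sum 46, len 10
add 2: [5, 4, 8, 9, 9, 0, 0, 5, 0, 6, 2] sum 48, len 11
add 4: [4, 8, 9, 9, 0, 0, 5, 0, 6, 2, 4] sum 47, len 11
add 3: [8, 9, 9, 0, 0, 5, 0, 6, 2, 4, 3] sum 46, len 11
Longest length seen: 11.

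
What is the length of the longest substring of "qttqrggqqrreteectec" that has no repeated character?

4

add q: [q] len 1
add t: [q, t] len 2
add t (repeat t, move left end past it): [t] len 1
add q: [t, q] len 2
add r: [t, q, r] len 3
add g: [t, q, r, g] len 4
add g (repeat g, move left end past it): [g] len 1
add q: [g, q] len 2
add q (repeat q, move left end past it): [q] len 1
add r: [q, r] len 2
add r (repeat r, move left end past it): [r] len 1
add e: [r, e] len 2
add t: [r, e, t] len 3
add e (repeat e, move left end past it): [t, e] len 2
add e (repeat e, move left end past it): [e] len 1
add c: [e, c] len 2
add t: [e, c, t] len 3
add e (repeat e, move left end past it): [c, t, e] len 3
add c (repeat c, move left end past it): [t, e, c] len 3
Longest all-distinct length: 4.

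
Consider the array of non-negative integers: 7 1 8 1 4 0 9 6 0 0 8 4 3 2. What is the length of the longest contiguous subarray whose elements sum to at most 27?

Extend to the right; shrink from the left whenever the sum exceeds 27:
add 7: [7] sum 7, len 1
add 1: [7, 1] sum 8, len 2
add 8: [7, 1, 8] sum 16, len 3
add 1: [7, 1, 8, 1] sum 17, len 4
add 4: [7, 1, 8, 1, 4] sum 21, len 5
add 0: [7, 1, 8, 1, 4, 0] sum 21, len 6
add 9: [1, 8, 1, 4, 0, 9] sum 23, len 6
add 6: [1, 4, 0, 9, 6] sum 20, len 5
add 0: [1, 4, 0, 9, 6, 0] sum 20, len 6
add 0: [1, 4, 0, 9, 6, 0, 0] sum 20, len 7
add 8: [4, 0, 9, 6, 0, 0, 8] sum 27, len 7
add 4: [0, 9, 6, 0, 0, 8, 4] sum 27, len 7
add 3: [6, 0, 0, 8, 4, 3] sum 21, len 6
add 2: [6, 0, 0, 8, 4, 3, 2] sum 23, len 7
Longest length seen: 7.

7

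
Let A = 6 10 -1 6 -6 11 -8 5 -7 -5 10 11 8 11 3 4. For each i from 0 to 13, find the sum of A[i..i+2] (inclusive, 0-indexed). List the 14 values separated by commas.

Sliding a size-3 window across the 16 values:
[6, 10, -1] → sum 15
[10, -1, 6] → sum 15
[-1, 6, -6] → sum -1
[6, -6, 11] → sum 11
[-6, 11, -8] → sum -3
[11, -8, 5] → sum 8
[-8, 5, -7] → sum -10
[5, -7, -5] → sum -7
[-7, -5, 10] → sum -2
[-5, 10, 11] → sum 16
[10, 11, 8] → sum 29
[11, 8, 11] → sum 30
[8, 11, 3] → sum 22
[11, 3, 4] → sum 18

15, 15, -1, 11, -3, 8, -10, -7, -2, 16, 29, 30, 22, 18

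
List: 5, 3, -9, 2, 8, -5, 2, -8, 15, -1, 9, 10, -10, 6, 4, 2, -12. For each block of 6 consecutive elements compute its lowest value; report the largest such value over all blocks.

-8

5 3 -9 2 8 -5 → min -9
3 -9 2 8 -5 2 → min -9
-9 2 8 -5 2 -8 → min -9
2 8 -5 2 -8 15 → min -8
8 -5 2 -8 15 -1 → min -8
-5 2 -8 15 -1 9 → min -8
2 -8 15 -1 9 10 → min -8
-8 15 -1 9 10 -10 → min -10
15 -1 9 10 -10 6 → min -10
-1 9 10 -10 6 4 → min -10
9 10 -10 6 4 2 → min -10
10 -10 6 4 2 -12 → min -12
Largest of these is -8.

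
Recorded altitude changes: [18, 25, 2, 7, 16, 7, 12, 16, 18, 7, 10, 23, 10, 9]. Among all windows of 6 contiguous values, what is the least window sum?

Window sums for each of the 9 positions:
(18, 25, 2, 7, 16, 7) → sum 75
(25, 2, 7, 16, 7, 12) → sum 69
(2, 7, 16, 7, 12, 16) → sum 60
(7, 16, 7, 12, 16, 18) → sum 76
(16, 7, 12, 16, 18, 7) → sum 76
(7, 12, 16, 18, 7, 10) → sum 70
(12, 16, 18, 7, 10, 23) → sum 86
(16, 18, 7, 10, 23, 10) → sum 84
(18, 7, 10, 23, 10, 9) → sum 77
Least of these is 60.

60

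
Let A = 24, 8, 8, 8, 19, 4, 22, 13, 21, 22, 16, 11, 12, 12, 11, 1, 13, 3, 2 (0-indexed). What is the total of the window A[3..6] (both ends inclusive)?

Elements at indices 3..6: 8, 19, 4, 22
sum(8, 19, 4, 22) = 53

53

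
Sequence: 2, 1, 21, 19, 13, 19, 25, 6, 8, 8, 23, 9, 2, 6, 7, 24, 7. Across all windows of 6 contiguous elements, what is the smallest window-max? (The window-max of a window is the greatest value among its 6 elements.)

[2, 1, 21, 19, 13, 19] → max 21
[1, 21, 19, 13, 19, 25] → max 25
[21, 19, 13, 19, 25, 6] → max 25
[19, 13, 19, 25, 6, 8] → max 25
[13, 19, 25, 6, 8, 8] → max 25
[19, 25, 6, 8, 8, 23] → max 25
[25, 6, 8, 8, 23, 9] → max 25
[6, 8, 8, 23, 9, 2] → max 23
[8, 8, 23, 9, 2, 6] → max 23
[8, 23, 9, 2, 6, 7] → max 23
[23, 9, 2, 6, 7, 24] → max 24
[9, 2, 6, 7, 24, 7] → max 24
Smallest of these is 21.

21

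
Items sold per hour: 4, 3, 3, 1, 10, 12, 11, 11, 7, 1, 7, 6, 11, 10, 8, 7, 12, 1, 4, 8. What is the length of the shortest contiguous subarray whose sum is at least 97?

12

add 4: running sum 4 < 97
add 3: running sum 7 < 97
add 3: running sum 10 < 97
add 1: running sum 11 < 97
add 10: running sum 21 < 97
add 12: running sum 33 < 97
add 11: running sum 44 < 97
add 11: running sum 55 < 97
add 7: running sum 62 < 97
add 1: running sum 63 < 97
add 7: running sum 70 < 97
add 6: running sum 76 < 97
add 11: running sum 87 < 97
end 13: [4, 3, 3, 1, 10, 12, 11, 11, 7, 1, 7, 6, 11, 10] sum 97, len 14
end 14: [3, 1, 10, 12, 11, 11, 7, 1, 7, 6, 11, 10, 8] sum 98, len 13
end 15: [10, 12, 11, 11, 7, 1, 7, 6, 11, 10, 8, 7] sum 101, len 12
end 16: [12, 11, 11, 7, 1, 7, 6, 11, 10, 8, 7, 12] sum 103, len 12
end 17: [12, 11, 11, 7, 1, 7, 6, 11, 10, 8, 7, 12, 1] sum 104, len 13
end 18: [12, 11, 11, 7, 1, 7, 6, 11, 10, 8, 7, 12, 1, 4] sum 108, len 14
end 19: [11, 11, 7, 1, 7, 6, 11, 10, 8, 7, 12, 1, 4, 8] sum 104, len 14
Shortest qualifying length: 12.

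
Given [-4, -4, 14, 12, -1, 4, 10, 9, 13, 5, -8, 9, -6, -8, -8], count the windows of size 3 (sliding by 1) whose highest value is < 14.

10

-4 -4 14 → max 14
-4 14 12 → max 14
14 12 -1 → max 14
12 -1 4 → max 12  < 14 ✓
-1 4 10 → max 10  < 14 ✓
4 10 9 → max 10  < 14 ✓
10 9 13 → max 13  < 14 ✓
9 13 5 → max 13  < 14 ✓
13 5 -8 → max 13  < 14 ✓
5 -8 9 → max 9  < 14 ✓
-8 9 -6 → max 9  < 14 ✓
9 -6 -8 → max 9  < 14 ✓
-6 -8 -8 → max -6  < 14 ✓
10 windows satisfy the condition.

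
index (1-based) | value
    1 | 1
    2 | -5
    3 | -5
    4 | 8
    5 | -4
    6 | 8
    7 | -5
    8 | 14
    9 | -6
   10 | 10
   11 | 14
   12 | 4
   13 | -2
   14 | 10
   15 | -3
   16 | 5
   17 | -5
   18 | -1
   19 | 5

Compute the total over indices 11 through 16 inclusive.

28

Elements at indices 11..16: 14, 4, -2, 10, -3, 5
sum(14, 4, -2, 10, -3, 5) = 28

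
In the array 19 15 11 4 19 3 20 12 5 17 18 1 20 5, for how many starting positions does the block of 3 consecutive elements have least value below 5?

[19, 15, 11] → min 11
[15, 11, 4] → min 4  < 5 ✓
[11, 4, 19] → min 4  < 5 ✓
[4, 19, 3] → min 3  < 5 ✓
[19, 3, 20] → min 3  < 5 ✓
[3, 20, 12] → min 3  < 5 ✓
[20, 12, 5] → min 5
[12, 5, 17] → min 5
[5, 17, 18] → min 5
[17, 18, 1] → min 1  < 5 ✓
[18, 1, 20] → min 1  < 5 ✓
[1, 20, 5] → min 1  < 5 ✓
8 windows satisfy the condition.

8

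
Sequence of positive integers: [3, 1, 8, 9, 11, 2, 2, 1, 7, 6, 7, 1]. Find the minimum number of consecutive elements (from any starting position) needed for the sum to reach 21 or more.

add 3: running sum 3 < 21
add 1: running sum 4 < 21
add 8: running sum 12 < 21
add 9: shortest ending here [3, 1, 8, 9] sum 21, len 4
add 11: shortest ending here [8, 9, 11] sum 28, len 3
add 2: shortest ending here [9, 11, 2] sum 22, len 3
add 2: shortest ending here [9, 11, 2, 2] sum 24, len 4
add 1: shortest ending here [9, 11, 2, 2, 1] sum 25, len 5
add 7: shortest ending here [11, 2, 2, 1, 7] sum 23, len 5
add 6: shortest ending here [11, 2, 2, 1, 7, 6] sum 29, len 6
add 7: shortest ending here [1, 7, 6, 7] sum 21, len 4
add 1: shortest ending here [7, 6, 7, 1] sum 21, len 4
Shortest qualifying length: 3.

3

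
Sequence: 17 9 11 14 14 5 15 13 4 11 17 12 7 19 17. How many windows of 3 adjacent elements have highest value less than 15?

4

17 9 11 → max 17
9 11 14 → max 14  < 15 ✓
11 14 14 → max 14  < 15 ✓
14 14 5 → max 14  < 15 ✓
14 5 15 → max 15
5 15 13 → max 15
15 13 4 → max 15
13 4 11 → max 13  < 15 ✓
4 11 17 → max 17
11 17 12 → max 17
17 12 7 → max 17
12 7 19 → max 19
7 19 17 → max 19
4 windows satisfy the condition.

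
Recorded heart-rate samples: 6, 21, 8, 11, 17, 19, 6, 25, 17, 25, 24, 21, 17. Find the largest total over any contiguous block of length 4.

[6, 21, 8, 11] → sum 46
[21, 8, 11, 17] → sum 57
[8, 11, 17, 19] → sum 55
[11, 17, 19, 6] → sum 53
[17, 19, 6, 25] → sum 67
[19, 6, 25, 17] → sum 67
[6, 25, 17, 25] → sum 73
[25, 17, 25, 24] → sum 91
[17, 25, 24, 21] → sum 87
[25, 24, 21, 17] → sum 87
Largest of these is 91.

91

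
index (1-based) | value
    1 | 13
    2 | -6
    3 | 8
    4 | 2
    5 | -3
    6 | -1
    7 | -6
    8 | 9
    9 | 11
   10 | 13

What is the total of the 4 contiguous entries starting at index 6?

13

Elements at indices 6..9: -1, -6, 9, 11
sum(-1, -6, 9, 11) = 13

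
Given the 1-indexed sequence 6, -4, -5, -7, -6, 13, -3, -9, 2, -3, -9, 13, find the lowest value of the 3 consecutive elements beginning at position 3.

-7

Elements at indices 3..5: -5, -7, -6
min(-5, -7, -6) = -7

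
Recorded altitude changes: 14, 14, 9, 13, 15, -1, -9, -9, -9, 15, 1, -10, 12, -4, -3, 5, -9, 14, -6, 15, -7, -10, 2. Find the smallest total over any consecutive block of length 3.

14 14 9 → sum 37
14 9 13 → sum 36
9 13 15 → sum 37
13 15 -1 → sum 27
15 -1 -9 → sum 5
-1 -9 -9 → sum -19
-9 -9 -9 → sum -27
-9 -9 15 → sum -3
-9 15 1 → sum 7
15 1 -10 → sum 6
1 -10 12 → sum 3
-10 12 -4 → sum -2
12 -4 -3 → sum 5
-4 -3 5 → sum -2
-3 5 -9 → sum -7
5 -9 14 → sum 10
-9 14 -6 → sum -1
14 -6 15 → sum 23
-6 15 -7 → sum 2
15 -7 -10 → sum -2
-7 -10 2 → sum -15
Smallest of these is -27.

-27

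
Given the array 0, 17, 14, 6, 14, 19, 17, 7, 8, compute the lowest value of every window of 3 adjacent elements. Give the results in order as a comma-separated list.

0 17 14 → min 0
17 14 6 → min 6
14 6 14 → min 6
6 14 19 → min 6
14 19 17 → min 14
19 17 7 → min 7
17 7 8 → min 7

0, 6, 6, 6, 14, 7, 7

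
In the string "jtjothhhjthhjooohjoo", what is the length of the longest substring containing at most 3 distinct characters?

add j: window [j] (1 distinct), len 1
add t: window [j, t] (2 distinct), len 2
add j: window [j, t, j] (2 distinct), len 3
add o: window [j, t, j, o] (3 distinct), len 4
add t: window [j, t, j, o, t] (3 distinct), len 5
add h: window [o, t, h] (3 distinct), len 3
add h: window [o, t, h, h] (3 distinct), len 4
add h: window [o, t, h, h, h] (3 distinct), len 5
add j: window [t, h, h, h, j] (3 distinct), len 5
add t: window [t, h, h, h, j, t] (3 distinct), len 6
add h: window [t, h, h, h, j, t, h] (3 distinct), len 7
add h: window [t, h, h, h, j, t, h, h] (3 distinct), len 8
add j: window [t, h, h, h, j, t, h, h, j] (3 distinct), len 9
add o: window [h, h, j, o] (3 distinct), len 4
add o: window [h, h, j, o, o] (3 distinct), len 5
add o: window [h, h, j, o, o, o] (3 distinct), len 6
add h: window [h, h, j, o, o, o, h] (3 distinct), len 7
add j: window [h, h, j, o, o, o, h, j] (3 distinct), len 8
add o: window [h, h, j, o, o, o, h, j, o] (3 distinct), len 9
add o: window [h, h, j, o, o, o, h, j, o, o] (3 distinct), len 10
Longest length with ≤3 distinct: 10.

10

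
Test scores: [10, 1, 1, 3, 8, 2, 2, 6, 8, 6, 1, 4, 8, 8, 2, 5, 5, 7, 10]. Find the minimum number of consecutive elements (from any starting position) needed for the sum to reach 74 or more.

add 10: running sum 10 < 74
add 1: running sum 11 < 74
add 1: running sum 12 < 74
add 3: running sum 15 < 74
add 8: running sum 23 < 74
add 2: running sum 25 < 74
add 2: running sum 27 < 74
add 6: running sum 33 < 74
add 8: running sum 41 < 74
add 6: running sum 47 < 74
add 1: running sum 48 < 74
add 4: running sum 52 < 74
add 8: running sum 60 < 74
add 8: running sum 68 < 74
add 2: running sum 70 < 74
end 15: [10, 1, 1, 3, 8, 2, 2, 6, 8, 6, 1, 4, 8, 8, 2, 5] sum 75, len 16
end 16: [10, 1, 1, 3, 8, 2, 2, 6, 8, 6, 1, 4, 8, 8, 2, 5, 5] sum 80, len 17
end 17: [3, 8, 2, 2, 6, 8, 6, 1, 4, 8, 8, 2, 5, 5, 7] sum 75, len 15
end 18: [2, 2, 6, 8, 6, 1, 4, 8, 8, 2, 5, 5, 7, 10] sum 74, len 14
Shortest qualifying length: 14.

14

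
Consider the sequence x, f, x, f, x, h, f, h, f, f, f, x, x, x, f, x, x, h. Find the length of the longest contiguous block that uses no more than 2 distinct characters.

9

add x: window [x] (1 distinct), len 1
add f: window [x, f] (2 distinct), len 2
add x: window [x, f, x] (2 distinct), len 3
add f: window [x, f, x, f] (2 distinct), len 4
add x: window [x, f, x, f, x] (2 distinct), len 5
add h: window [x, h] (2 distinct), len 2
add f: window [h, f] (2 distinct), len 2
add h: window [h, f, h] (2 distinct), len 3
add f: window [h, f, h, f] (2 distinct), len 4
add f: window [h, f, h, f, f] (2 distinct), len 5
add f: window [h, f, h, f, f, f] (2 distinct), len 6
add x: window [f, f, f, x] (2 distinct), len 4
add x: window [f, f, f, x, x] (2 distinct), len 5
add x: window [f, f, f, x, x, x] (2 distinct), len 6
add f: window [f, f, f, x, x, x, f] (2 distinct), len 7
add x: window [f, f, f, x, x, x, f, x] (2 distinct), len 8
add x: window [f, f, f, x, x, x, f, x, x] (2 distinct), len 9
add h: window [x, x, h] (2 distinct), len 3
Longest length with ≤2 distinct: 9.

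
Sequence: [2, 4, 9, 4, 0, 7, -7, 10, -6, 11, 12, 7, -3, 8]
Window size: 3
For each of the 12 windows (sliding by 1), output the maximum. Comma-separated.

Sliding a size-3 window across the 14 values:
(2, 4, 9) → max 9
(4, 9, 4) → max 9
(9, 4, 0) → max 9
(4, 0, 7) → max 7
(0, 7, -7) → max 7
(7, -7, 10) → max 10
(-7, 10, -6) → max 10
(10, -6, 11) → max 11
(-6, 11, 12) → max 12
(11, 12, 7) → max 12
(12, 7, -3) → max 12
(7, -3, 8) → max 8

9, 9, 9, 7, 7, 10, 10, 11, 12, 12, 12, 8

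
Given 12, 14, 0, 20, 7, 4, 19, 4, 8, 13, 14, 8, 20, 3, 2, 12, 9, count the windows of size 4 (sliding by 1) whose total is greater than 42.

6

12 14 0 20 → sum 46  > 42 ✓
14 0 20 7 → sum 41
0 20 7 4 → sum 31
20 7 4 19 → sum 50  > 42 ✓
7 4 19 4 → sum 34
4 19 4 8 → sum 35
19 4 8 13 → sum 44  > 42 ✓
4 8 13 14 → sum 39
8 13 14 8 → sum 43  > 42 ✓
13 14 8 20 → sum 55  > 42 ✓
14 8 20 3 → sum 45  > 42 ✓
8 20 3 2 → sum 33
20 3 2 12 → sum 37
3 2 12 9 → sum 26
6 windows satisfy the condition.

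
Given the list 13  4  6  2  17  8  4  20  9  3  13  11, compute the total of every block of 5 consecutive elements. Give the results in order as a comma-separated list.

Sliding a size-5 window across the 12 values:
(13, 4, 6, 2, 17) → sum 42
(4, 6, 2, 17, 8) → sum 37
(6, 2, 17, 8, 4) → sum 37
(2, 17, 8, 4, 20) → sum 51
(17, 8, 4, 20, 9) → sum 58
(8, 4, 20, 9, 3) → sum 44
(4, 20, 9, 3, 13) → sum 49
(20, 9, 3, 13, 11) → sum 56

42, 37, 37, 51, 58, 44, 49, 56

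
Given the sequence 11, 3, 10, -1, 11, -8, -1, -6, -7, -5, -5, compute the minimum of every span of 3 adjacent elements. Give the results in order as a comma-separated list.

(11, 3, 10) → min 3
(3, 10, -1) → min -1
(10, -1, 11) → min -1
(-1, 11, -8) → min -8
(11, -8, -1) → min -8
(-8, -1, -6) → min -8
(-1, -6, -7) → min -7
(-6, -7, -5) → min -7
(-7, -5, -5) → min -7

3, -1, -1, -8, -8, -8, -7, -7, -7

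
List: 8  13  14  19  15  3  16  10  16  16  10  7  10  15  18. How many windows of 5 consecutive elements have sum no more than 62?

8 13 14 19 15 → sum 69
13 14 19 15 3 → sum 64
14 19 15 3 16 → sum 67
19 15 3 16 10 → sum 63
15 3 16 10 16 → sum 60  ≤ 62 ✓
3 16 10 16 16 → sum 61  ≤ 62 ✓
16 10 16 16 10 → sum 68
10 16 16 10 7 → sum 59  ≤ 62 ✓
16 16 10 7 10 → sum 59  ≤ 62 ✓
16 10 7 10 15 → sum 58  ≤ 62 ✓
10 7 10 15 18 → sum 60  ≤ 62 ✓
6 windows satisfy the condition.

6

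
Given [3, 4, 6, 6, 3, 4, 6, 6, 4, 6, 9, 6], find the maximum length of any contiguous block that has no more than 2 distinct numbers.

[3] 1 distinct, len 1
[3, 4] 2 distinct, len 2
[4, 6] 2 distinct, len 2
[4, 6, 6] 2 distinct, len 3
[6, 6, 3] 2 distinct, len 3
[3, 4] 2 distinct, len 2
[4, 6] 2 distinct, len 2
[4, 6, 6] 2 distinct, len 3
[4, 6, 6, 4] 2 distinct, len 4
[4, 6, 6, 4, 6] 2 distinct, len 5
[6, 9] 2 distinct, len 2
[6, 9, 6] 2 distinct, len 3
Longest length with ≤2 distinct: 5.

5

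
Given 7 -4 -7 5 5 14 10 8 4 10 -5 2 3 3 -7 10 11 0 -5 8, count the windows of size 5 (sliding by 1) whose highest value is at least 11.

7 -4 -7 5 5 → max 7
-4 -7 5 5 14 → max 14  ≥ 11 ✓
-7 5 5 14 10 → max 14  ≥ 11 ✓
5 5 14 10 8 → max 14  ≥ 11 ✓
5 14 10 8 4 → max 14  ≥ 11 ✓
14 10 8 4 10 → max 14  ≥ 11 ✓
10 8 4 10 -5 → max 10
8 4 10 -5 2 → max 10
4 10 -5 2 3 → max 10
10 -5 2 3 3 → max 10
-5 2 3 3 -7 → max 3
2 3 3 -7 10 → max 10
3 3 -7 10 11 → max 11  ≥ 11 ✓
3 -7 10 11 0 → max 11  ≥ 11 ✓
-7 10 11 0 -5 → max 11  ≥ 11 ✓
10 11 0 -5 8 → max 11  ≥ 11 ✓
9 windows satisfy the condition.

9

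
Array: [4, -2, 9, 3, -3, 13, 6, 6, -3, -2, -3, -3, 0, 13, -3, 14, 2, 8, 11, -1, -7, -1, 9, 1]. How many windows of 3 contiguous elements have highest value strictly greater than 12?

8

4 -2 9 → max 9
-2 9 3 → max 9
9 3 -3 → max 9
3 -3 13 → max 13  > 12 ✓
-3 13 6 → max 13  > 12 ✓
13 6 6 → max 13  > 12 ✓
6 6 -3 → max 6
6 -3 -2 → max 6
-3 -2 -3 → max -2
-2 -3 -3 → max -2
-3 -3 0 → max 0
-3 0 13 → max 13  > 12 ✓
0 13 -3 → max 13  > 12 ✓
13 -3 14 → max 14  > 12 ✓
-3 14 2 → max 14  > 12 ✓
14 2 8 → max 14  > 12 ✓
2 8 11 → max 11
8 11 -1 → max 11
11 -1 -7 → max 11
-1 -7 -1 → max -1
-7 -1 9 → max 9
-1 9 1 → max 9
8 windows satisfy the condition.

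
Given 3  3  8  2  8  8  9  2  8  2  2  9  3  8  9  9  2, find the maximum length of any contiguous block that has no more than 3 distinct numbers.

[3] 1 distinct, len 1
[3, 3] 1 distinct, len 2
[3, 3, 8] 2 distinct, len 3
[3, 3, 8, 2] 3 distinct, len 4
[3, 3, 8, 2, 8] 3 distinct, len 5
[3, 3, 8, 2, 8, 8] 3 distinct, len 6
[8, 2, 8, 8, 9] 3 distinct, len 5
[8, 2, 8, 8, 9, 2] 3 distinct, len 6
[8, 2, 8, 8, 9, 2, 8] 3 distinct, len 7
[8, 2, 8, 8, 9, 2, 8, 2] 3 distinct, len 8
[8, 2, 8, 8, 9, 2, 8, 2, 2] 3 distinct, len 9
[8, 2, 8, 8, 9, 2, 8, 2, 2, 9] 3 distinct, len 10
[2, 2, 9, 3] 3 distinct, len 4
[9, 3, 8] 3 distinct, len 3
[9, 3, 8, 9] 3 distinct, len 4
[9, 3, 8, 9, 9] 3 distinct, len 5
[8, 9, 9, 2] 3 distinct, len 4
Longest length with ≤3 distinct: 10.

10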